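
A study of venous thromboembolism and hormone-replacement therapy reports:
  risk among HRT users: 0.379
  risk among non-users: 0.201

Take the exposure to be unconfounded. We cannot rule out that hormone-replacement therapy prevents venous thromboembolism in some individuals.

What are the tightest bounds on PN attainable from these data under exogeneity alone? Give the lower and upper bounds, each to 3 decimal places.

0.470 ≤ PN ≤ 1.000

Let p₁ = 0.379, p₀ = 0.201.
Under exogeneity alone the bounds on PN are max{0,(p₁−p₀)/p₁} ≤ PN ≤ min{1,(1−p₀)/p₁}.
  lower = (p₁ − p₀)/p₁ = 0.178 / 0.379 ≈ 0.4697
  upper = min{1, (1 − p₀)/p₁} = 0.799 / 0.379 ≈ 2.1082 → capped at 1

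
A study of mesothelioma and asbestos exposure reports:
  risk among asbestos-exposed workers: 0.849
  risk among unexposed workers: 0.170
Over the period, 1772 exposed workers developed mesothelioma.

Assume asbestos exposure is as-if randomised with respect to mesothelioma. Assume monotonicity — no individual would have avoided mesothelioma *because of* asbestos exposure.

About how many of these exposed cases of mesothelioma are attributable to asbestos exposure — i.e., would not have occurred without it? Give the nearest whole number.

about 1417 cases

Let p₁ = 0.849, p₀ = 0.17.
PN = (p₁ − p₀)/p₁ = (0.849 − 0.17) / 0.849 ≈ 0.79976.
Attributable cases ≈ PN × (exposed cases) = 0.79976 × 1772 ≈ 1417.18.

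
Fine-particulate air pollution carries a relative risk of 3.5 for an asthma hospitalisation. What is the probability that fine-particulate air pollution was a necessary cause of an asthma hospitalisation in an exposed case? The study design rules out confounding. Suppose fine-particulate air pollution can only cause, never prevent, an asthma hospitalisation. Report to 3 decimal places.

PN ≈ 0.714

Under exogeneity and monotonicity, PN = (RR − 1) / RR = 1 − 1/RR.
PN = (3.5 − 1) / 3.5 = 2.5 / 3.5 ≈ 0.7143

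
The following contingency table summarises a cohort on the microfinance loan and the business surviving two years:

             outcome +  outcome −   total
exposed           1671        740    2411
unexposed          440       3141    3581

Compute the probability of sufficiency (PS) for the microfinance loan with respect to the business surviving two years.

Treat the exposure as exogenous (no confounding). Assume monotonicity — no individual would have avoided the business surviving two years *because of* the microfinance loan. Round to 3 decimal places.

p₁ = P(outcome | exposed) = 1671/2411 = 0.69307
p₀ = P(outcome | unexposed) = 440/3581 = 0.12287
Under exogeneity and monotonicity, PS = (p₁ − p₀)/(1 − p₀).
PS = (0.69307 − 0.12287) / 0.87713 ≈ 0.6501

PS ≈ 0.650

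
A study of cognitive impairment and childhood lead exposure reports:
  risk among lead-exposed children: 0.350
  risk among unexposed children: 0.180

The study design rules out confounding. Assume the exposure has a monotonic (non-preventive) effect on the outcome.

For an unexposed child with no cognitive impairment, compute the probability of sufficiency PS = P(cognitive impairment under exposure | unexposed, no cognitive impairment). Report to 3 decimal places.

Let p₁ = 0.35, p₀ = 0.18.
Under exogeneity and monotonicity, PS = (p₁ − p₀) / (1 − p₀).
PS = (0.35 − 0.18) / (1 − 0.18) = 0.17 / 0.82 ≈ 0.2073

PS ≈ 0.207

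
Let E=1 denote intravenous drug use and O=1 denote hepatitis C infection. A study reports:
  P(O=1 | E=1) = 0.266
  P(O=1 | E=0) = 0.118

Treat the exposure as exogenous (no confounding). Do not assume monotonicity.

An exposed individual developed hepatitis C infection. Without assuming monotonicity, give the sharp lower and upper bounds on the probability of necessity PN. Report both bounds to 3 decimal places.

Let p₁ = 0.266, p₀ = 0.118.
Under exogeneity alone the bounds on PN are max{0,(p₁−p₀)/p₁} ≤ PN ≤ min{1,(1−p₀)/p₁}.
  lower = (p₁ − p₀)/p₁ = 0.148 / 0.266 ≈ 0.5564
  upper = min{1, (1 − p₀)/p₁} = 0.882 / 0.266 ≈ 3.3158 → capped at 1

0.556 ≤ PN ≤ 1.000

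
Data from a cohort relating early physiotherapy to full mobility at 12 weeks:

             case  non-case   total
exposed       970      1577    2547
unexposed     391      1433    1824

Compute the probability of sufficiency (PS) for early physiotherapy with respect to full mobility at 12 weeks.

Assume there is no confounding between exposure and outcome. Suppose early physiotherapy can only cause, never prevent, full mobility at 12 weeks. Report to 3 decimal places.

p₁ = P(outcome | exposed) = 970/2547 = 0.38084
p₀ = P(outcome | unexposed) = 391/1824 = 0.21436
Under exogeneity and monotonicity, PS = (p₁ − p₀)/(1 − p₀).
PS = (0.38084 − 0.21436) / 0.78564 ≈ 0.2119

PS ≈ 0.212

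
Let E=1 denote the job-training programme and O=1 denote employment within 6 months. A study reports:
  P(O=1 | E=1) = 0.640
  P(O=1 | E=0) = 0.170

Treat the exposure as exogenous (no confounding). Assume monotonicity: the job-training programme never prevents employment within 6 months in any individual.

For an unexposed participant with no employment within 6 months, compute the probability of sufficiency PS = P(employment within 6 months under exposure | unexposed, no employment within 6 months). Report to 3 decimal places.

PS ≈ 0.566

Let p₁ = 0.64, p₀ = 0.17.
Under exogeneity and monotonicity, PS = (p₁ − p₀) / (1 − p₀).
PS = (0.64 − 0.17) / (1 − 0.17) = 0.47 / 0.83 ≈ 0.5663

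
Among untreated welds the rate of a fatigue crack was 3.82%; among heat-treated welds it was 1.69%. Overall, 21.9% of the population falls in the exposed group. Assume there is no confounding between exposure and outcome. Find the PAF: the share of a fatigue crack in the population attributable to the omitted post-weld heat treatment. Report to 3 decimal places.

PAF ≈ 0.216

p₁ = 0.0382, p₀ = 0.0169.
Overall risk P(Y=1) = π·p₁ + (1−π)·p₀ = 0.219×0.0382 + 0.781×0.0169 = 0.021565.
Under exogeneity, PAF = [P(Y=1) − p₀] / P(Y=1).
PAF = (0.021565 − 0.0169) / 0.021565 ≈ 0.2163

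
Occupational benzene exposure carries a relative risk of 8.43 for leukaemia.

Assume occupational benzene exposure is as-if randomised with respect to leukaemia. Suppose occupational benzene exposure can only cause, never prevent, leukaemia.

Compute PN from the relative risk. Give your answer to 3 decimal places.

PN ≈ 0.881

Under exogeneity and monotonicity, PN = (RR − 1) / RR = 1 − 1/RR.
PN = (8.43 − 1) / 8.43 = 7.43 / 8.43 ≈ 0.8814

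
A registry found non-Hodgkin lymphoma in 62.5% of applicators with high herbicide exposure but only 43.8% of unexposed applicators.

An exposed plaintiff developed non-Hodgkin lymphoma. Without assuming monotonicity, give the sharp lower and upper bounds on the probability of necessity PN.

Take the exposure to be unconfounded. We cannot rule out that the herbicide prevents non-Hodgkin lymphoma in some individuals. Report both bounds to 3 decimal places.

p₁ = 0.625, p₀ = 0.438.
Under exogeneity alone the bounds on PN are max{0,(p₁−p₀)/p₁} ≤ PN ≤ min{1,(1−p₀)/p₁}.
  lower = (p₁ − p₀)/p₁ = 0.187 / 0.625 ≈ 0.2992
  upper = min{1, (1 − p₀)/p₁} = 0.562 / 0.625 ≈ 0.8992

0.299 ≤ PN ≤ 0.899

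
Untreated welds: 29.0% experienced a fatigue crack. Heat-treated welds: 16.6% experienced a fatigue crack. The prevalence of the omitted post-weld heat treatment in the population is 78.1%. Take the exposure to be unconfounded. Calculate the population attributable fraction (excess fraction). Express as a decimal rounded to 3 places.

p₁ = 0.29, p₀ = 0.166.
Overall risk P(Y=1) = π·p₁ + (1−π)·p₀ = 0.781×0.29 + 0.219×0.166 = 0.26284.
Under exogeneity, PAF = [P(Y=1) − p₀] / P(Y=1).
PAF = (0.26284 − 0.166) / 0.26284 ≈ 0.3684

PAF ≈ 0.368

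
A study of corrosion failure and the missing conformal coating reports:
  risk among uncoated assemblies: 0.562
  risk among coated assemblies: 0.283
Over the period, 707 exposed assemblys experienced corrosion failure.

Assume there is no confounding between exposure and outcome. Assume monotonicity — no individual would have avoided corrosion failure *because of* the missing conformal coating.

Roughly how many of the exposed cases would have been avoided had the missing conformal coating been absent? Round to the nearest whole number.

about 351 cases

Let p₁ = 0.562, p₀ = 0.283.
PN = (p₁ − p₀)/p₁ = (0.562 − 0.283) / 0.562 ≈ 0.49644.
Attributable cases ≈ PN × (exposed cases) = 0.49644 × 707 ≈ 350.98.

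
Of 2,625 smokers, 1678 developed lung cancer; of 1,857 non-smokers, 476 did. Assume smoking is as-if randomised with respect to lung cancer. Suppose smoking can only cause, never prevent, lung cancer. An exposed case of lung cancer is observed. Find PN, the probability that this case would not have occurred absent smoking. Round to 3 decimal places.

p₁ = P(outcome | exposed) = 1678/2625 = 0.63924
p₀ = P(outcome | unexposed) = 476/1857 = 0.25633
Under exogeneity and monotonicity, PN = (p₁ − p₀) / p₁.
PN = (0.63924 − 0.25633) / 0.63924 = 0.38291 / 0.63924 ≈ 0.5990

PN ≈ 0.599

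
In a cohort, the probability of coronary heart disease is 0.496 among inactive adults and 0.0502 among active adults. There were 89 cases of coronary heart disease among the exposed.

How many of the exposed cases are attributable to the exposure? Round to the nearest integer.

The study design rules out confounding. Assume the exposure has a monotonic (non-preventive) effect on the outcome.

about 80 cases

Let p₁ = 0.496, p₀ = 0.0502.
PN = (p₁ − p₀)/p₁ = (0.496 − 0.0502) / 0.496 ≈ 0.89879.
Attributable cases ≈ PN × (exposed cases) = 0.89879 × 89 ≈ 79.99.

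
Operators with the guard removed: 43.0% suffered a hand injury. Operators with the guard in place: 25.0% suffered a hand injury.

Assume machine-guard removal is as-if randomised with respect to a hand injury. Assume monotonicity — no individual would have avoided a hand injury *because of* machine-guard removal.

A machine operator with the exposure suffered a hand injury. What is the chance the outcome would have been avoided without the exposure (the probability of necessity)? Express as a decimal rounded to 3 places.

p₁ = 0.43, p₀ = 0.25.
Under exogeneity and monotonicity, PN = (p₁ − p₀) / p₁.
PN = (0.43 − 0.25) / 0.43 = 0.18 / 0.43 ≈ 0.4186

PN ≈ 0.419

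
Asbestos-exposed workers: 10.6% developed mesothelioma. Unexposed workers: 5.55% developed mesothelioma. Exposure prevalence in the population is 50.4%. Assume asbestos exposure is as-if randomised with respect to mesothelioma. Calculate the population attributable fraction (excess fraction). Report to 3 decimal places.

p₁ = 0.106, p₀ = 0.0555.
Overall risk P(Y=1) = π·p₁ + (1−π)·p₀ = 0.504×0.106 + 0.496×0.0555 = 0.080952.
Under exogeneity, PAF = [P(Y=1) − p₀] / P(Y=1).
PAF = (0.080952 − 0.0555) / 0.080952 ≈ 0.3144

PAF ≈ 0.314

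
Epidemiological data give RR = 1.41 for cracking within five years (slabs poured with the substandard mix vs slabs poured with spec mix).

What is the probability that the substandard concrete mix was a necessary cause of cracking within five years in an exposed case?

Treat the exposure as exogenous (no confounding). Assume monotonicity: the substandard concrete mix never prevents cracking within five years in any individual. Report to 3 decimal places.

Under exogeneity and monotonicity, PN = (RR − 1) / RR = 1 − 1/RR.
PN = (1.41 − 1) / 1.41 = 0.41 / 1.41 ≈ 0.2908

PN ≈ 0.291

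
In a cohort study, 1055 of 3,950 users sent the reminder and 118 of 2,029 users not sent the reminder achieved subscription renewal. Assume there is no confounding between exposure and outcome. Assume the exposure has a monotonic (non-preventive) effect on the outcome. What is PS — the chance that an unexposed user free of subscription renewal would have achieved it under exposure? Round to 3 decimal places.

PS ≈ 0.222

p₁ = P(outcome | exposed) = 1055/3950 = 0.26709
p₀ = P(outcome | unexposed) = 118/2029 = 0.058157
Under exogeneity and monotonicity, PS = (p₁ − p₀) / (1 − p₀).
PS = (0.26709 − 0.058157) / (1 − 0.058157) = 0.20893 / 0.94184 ≈ 0.2218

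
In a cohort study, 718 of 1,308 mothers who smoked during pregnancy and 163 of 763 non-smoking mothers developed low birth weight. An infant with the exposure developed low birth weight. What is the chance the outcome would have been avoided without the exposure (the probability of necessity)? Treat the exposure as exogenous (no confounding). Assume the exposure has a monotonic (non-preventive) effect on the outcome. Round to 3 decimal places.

PN ≈ 0.611

p₁ = P(outcome | exposed) = 718/1308 = 0.54893
p₀ = P(outcome | unexposed) = 163/763 = 0.21363
Under exogeneity and monotonicity, PN = (p₁ − p₀) / p₁.
PN = (0.54893 − 0.21363) / 0.54893 = 0.3353 / 0.54893 ≈ 0.6108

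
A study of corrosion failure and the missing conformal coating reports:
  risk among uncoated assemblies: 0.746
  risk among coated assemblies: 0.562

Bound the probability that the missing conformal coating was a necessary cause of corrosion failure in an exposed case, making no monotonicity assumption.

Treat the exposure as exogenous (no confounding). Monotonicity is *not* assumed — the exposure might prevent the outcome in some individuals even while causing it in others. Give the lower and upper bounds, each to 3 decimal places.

0.247 ≤ PN ≤ 0.587

Let p₁ = 0.746, p₀ = 0.562.
Under exogeneity alone the bounds on PN are max{0,(p₁−p₀)/p₁} ≤ PN ≤ min{1,(1−p₀)/p₁}.
  lower = (p₁ − p₀)/p₁ = 0.184 / 0.746 ≈ 0.2466
  upper = min{1, (1 − p₀)/p₁} = 0.438 / 0.746 ≈ 0.5871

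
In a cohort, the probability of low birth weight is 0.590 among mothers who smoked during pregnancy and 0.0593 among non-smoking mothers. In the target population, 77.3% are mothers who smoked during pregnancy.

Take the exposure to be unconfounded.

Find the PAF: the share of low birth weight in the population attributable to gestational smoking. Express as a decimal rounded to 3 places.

PAF ≈ 0.874

Let p₁ = 0.59, p₀ = 0.0593.
Overall risk P(Y=1) = π·p₁ + (1−π)·p₀ = 0.773×0.59 + 0.227×0.0593 = 0.46953.
Under exogeneity, PAF = [P(Y=1) − p₀] / P(Y=1).
PAF = (0.46953 − 0.0593) / 0.46953 ≈ 0.8737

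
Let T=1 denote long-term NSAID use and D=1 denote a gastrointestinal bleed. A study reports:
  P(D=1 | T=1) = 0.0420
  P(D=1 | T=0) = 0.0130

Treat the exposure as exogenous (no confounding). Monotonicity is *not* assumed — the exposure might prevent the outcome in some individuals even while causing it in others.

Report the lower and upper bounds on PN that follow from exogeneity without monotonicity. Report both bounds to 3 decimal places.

0.690 ≤ PN ≤ 1.000

Let p₁ = 0.042, p₀ = 0.013.
Under exogeneity alone the bounds on PN are max{0,(p₁−p₀)/p₁} ≤ PN ≤ min{1,(1−p₀)/p₁}.
  lower = (p₁ − p₀)/p₁ = 0.029 / 0.042 ≈ 0.6905
  upper = min{1, (1 − p₀)/p₁} = 0.987 / 0.042 ≈ 23.5000 → capped at 1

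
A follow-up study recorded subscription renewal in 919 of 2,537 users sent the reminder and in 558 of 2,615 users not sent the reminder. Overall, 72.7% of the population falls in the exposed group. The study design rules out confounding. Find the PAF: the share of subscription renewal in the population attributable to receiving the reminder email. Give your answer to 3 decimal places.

PAF ≈ 0.336

p₁ = P(outcome | exposed) = 919/2537 = 0.36224
p₀ = P(outcome | unexposed) = 558/2615 = 0.21338
Overall risk P(Y=1) = π·p₁ + (1−π)·p₀ = 0.727×0.36224 + 0.273×0.21338 = 0.3216.
Under exogeneity, PAF = [P(Y=1) − p₀] / P(Y=1).
PAF = (0.3216 − 0.21338) / 0.3216 ≈ 0.3365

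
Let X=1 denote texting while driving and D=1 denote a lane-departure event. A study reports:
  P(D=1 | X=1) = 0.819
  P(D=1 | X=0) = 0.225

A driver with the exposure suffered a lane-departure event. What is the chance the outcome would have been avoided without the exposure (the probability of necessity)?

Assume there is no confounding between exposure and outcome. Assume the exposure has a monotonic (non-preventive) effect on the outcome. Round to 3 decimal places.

PN ≈ 0.725

Let p₁ = 0.819, p₀ = 0.225.
Under exogeneity and monotonicity, PN = (p₁ − p₀) / p₁.
PN = (0.819 − 0.225) / 0.819 = 0.594 / 0.819 ≈ 0.7253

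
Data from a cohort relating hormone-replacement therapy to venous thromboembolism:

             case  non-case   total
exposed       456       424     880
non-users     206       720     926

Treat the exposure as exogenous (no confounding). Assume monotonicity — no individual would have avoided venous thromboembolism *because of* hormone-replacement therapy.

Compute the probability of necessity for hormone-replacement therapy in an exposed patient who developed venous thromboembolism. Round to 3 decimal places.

PN ≈ 0.571

p₁ = P(outcome | exposed) = 456/880 = 0.51818
p₀ = P(outcome | unexposed) = 206/926 = 0.22246
Under exogeneity and monotonicity, PN = (p₁ − p₀)/p₁.
PN = (0.51818 − 0.22246) / 0.51818 ≈ 0.5707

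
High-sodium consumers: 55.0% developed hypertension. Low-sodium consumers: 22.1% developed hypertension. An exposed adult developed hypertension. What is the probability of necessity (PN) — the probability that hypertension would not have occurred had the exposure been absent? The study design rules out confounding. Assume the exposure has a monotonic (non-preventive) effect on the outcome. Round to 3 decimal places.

p₁ = 0.55, p₀ = 0.221.
Under exogeneity and monotonicity, PN = (p₁ − p₀) / p₁.
PN = (0.55 − 0.221) / 0.55 = 0.329 / 0.55 ≈ 0.5982

PN ≈ 0.598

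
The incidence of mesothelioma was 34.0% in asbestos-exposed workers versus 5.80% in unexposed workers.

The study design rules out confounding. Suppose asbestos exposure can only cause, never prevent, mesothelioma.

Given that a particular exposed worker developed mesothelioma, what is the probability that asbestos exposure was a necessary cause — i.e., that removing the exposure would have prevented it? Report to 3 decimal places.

p₁ = 0.34, p₀ = 0.058.
Under exogeneity and monotonicity, PN = (p₁ − p₀) / p₁.
PN = (0.34 − 0.058) / 0.34 = 0.282 / 0.34 ≈ 0.8294

PN ≈ 0.829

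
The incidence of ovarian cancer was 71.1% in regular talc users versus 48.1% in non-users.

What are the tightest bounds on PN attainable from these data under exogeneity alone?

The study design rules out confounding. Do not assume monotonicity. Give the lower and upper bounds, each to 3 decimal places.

0.323 ≤ PN ≤ 0.730

p₁ = 0.711, p₀ = 0.481.
Under exogeneity alone the bounds on PN are max{0,(p₁−p₀)/p₁} ≤ PN ≤ min{1,(1−p₀)/p₁}.
  lower = (p₁ − p₀)/p₁ = 0.23 / 0.711 ≈ 0.3235
  upper = min{1, (1 − p₀)/p₁} = 0.519 / 0.711 ≈ 0.7300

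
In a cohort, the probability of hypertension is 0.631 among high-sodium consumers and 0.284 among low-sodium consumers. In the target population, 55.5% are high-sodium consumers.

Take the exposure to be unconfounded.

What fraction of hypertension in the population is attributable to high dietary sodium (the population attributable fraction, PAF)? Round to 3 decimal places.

PAF ≈ 0.404

Let p₁ = 0.631, p₀ = 0.284.
Overall risk P(Y=1) = π·p₁ + (1−π)·p₀ = 0.555×0.631 + 0.445×0.284 = 0.47659.
Under exogeneity, PAF = [P(Y=1) − p₀] / P(Y=1).
PAF = (0.47659 − 0.284) / 0.47659 ≈ 0.4041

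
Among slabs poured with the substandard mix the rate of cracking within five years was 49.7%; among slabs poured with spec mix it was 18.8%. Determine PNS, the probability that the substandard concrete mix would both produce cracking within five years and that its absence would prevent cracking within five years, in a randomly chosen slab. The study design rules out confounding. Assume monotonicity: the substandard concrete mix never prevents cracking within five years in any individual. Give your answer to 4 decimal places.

p₁ = 0.497, p₀ = 0.188.
Under exogeneity and monotonicity, PNS = p₁ − p₀.
PNS = 0.497 − 0.188 = 0.309

PNS ≈ 0.3090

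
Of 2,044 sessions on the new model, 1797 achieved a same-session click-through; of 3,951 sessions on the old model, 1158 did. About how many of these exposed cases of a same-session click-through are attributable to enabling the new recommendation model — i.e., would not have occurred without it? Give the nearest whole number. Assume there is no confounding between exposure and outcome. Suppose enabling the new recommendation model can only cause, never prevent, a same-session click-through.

about 1198 cases

p₁ = P(outcome | exposed) = 1797/2044 = 0.87916
p₀ = P(outcome | unexposed) = 1158/3951 = 0.29309
PN = (p₁ − p₀)/p₁ = (0.87916 − 0.29309) / 0.87916 ≈ 0.66662.
Attributable cases ≈ PN × (exposed cases) = 0.66662 × 1797 ≈ 1197.92.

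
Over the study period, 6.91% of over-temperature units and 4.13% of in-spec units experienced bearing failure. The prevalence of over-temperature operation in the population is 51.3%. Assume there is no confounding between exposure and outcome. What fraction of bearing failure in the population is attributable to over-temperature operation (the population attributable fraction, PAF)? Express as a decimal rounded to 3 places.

PAF ≈ 0.257

p₁ = 0.0691, p₀ = 0.0413.
Overall risk P(Y=1) = π·p₁ + (1−π)·p₀ = 0.513×0.0691 + 0.487×0.0413 = 0.055561.
Under exogeneity, PAF = [P(Y=1) − p₀] / P(Y=1).
PAF = (0.055561 − 0.0413) / 0.055561 ≈ 0.2567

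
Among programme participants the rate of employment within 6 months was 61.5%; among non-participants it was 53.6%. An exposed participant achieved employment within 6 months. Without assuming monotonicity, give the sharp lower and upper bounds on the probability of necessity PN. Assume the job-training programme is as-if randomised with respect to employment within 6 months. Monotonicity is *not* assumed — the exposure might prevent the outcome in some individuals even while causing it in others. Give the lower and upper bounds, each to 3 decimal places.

p₁ = 0.615, p₀ = 0.536.
Under exogeneity alone the bounds on PN are max{0,(p₁−p₀)/p₁} ≤ PN ≤ min{1,(1−p₀)/p₁}.
  lower = (p₁ − p₀)/p₁ = 0.079 / 0.615 ≈ 0.1285
  upper = min{1, (1 − p₀)/p₁} = 0.464 / 0.615 ≈ 0.7545

0.128 ≤ PN ≤ 0.754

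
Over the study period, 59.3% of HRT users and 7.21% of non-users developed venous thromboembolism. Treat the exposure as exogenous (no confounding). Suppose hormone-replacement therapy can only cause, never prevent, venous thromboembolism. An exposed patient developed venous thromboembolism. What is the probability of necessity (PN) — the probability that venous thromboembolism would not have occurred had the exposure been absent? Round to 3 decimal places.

PN ≈ 0.878

p₁ = 0.593, p₀ = 0.0721.
Under exogeneity and monotonicity, PN = (p₁ − p₀) / p₁.
PN = (0.593 − 0.0721) / 0.593 = 0.5209 / 0.593 ≈ 0.8784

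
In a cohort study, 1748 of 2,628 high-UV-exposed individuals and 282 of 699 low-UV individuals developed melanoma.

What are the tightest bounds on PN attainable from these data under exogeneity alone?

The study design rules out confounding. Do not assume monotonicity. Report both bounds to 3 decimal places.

p₁ = P(outcome | exposed) = 1748/2628 = 0.66514
p₀ = P(outcome | unexposed) = 282/699 = 0.40343
Under exogeneity alone the bounds on PN are max{0,(p₁−p₀)/p₁} ≤ PN ≤ min{1,(1−p₀)/p₁}.
  lower = (p₁ − p₀)/p₁ = 0.26171 / 0.66514 ≈ 0.3935
  upper = min{1, (1 − p₀)/p₁} = 0.59657 / 0.66514 ≈ 0.8969

0.393 ≤ PN ≤ 0.897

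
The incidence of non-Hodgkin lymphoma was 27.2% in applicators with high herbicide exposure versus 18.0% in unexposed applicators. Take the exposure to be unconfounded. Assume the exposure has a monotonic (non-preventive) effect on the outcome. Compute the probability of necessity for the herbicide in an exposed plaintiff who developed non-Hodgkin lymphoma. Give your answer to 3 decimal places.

PN ≈ 0.338

p₁ = 0.272, p₀ = 0.18.
Under exogeneity and monotonicity, PN = (p₁ − p₀) / p₁.
PN = (0.272 − 0.18) / 0.272 = 0.092 / 0.272 ≈ 0.3382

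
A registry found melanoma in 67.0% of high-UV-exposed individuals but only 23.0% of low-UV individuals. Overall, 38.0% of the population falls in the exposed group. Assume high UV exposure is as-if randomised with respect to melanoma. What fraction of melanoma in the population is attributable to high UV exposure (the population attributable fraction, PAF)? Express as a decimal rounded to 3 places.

PAF ≈ 0.421

p₁ = 0.67, p₀ = 0.23.
Overall risk P(Y=1) = π·p₁ + (1−π)·p₀ = 0.38×0.67 + 0.62×0.23 = 0.3972.
Under exogeneity, PAF = [P(Y=1) − p₀] / P(Y=1).
PAF = (0.3972 − 0.23) / 0.3972 ≈ 0.4209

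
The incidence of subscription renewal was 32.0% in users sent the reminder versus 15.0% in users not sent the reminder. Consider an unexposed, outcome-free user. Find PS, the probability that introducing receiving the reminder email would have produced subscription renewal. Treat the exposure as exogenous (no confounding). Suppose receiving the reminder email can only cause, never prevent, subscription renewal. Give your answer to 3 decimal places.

PS ≈ 0.200

p₁ = 0.32, p₀ = 0.15.
Under exogeneity and monotonicity, PS = (p₁ − p₀) / (1 − p₀).
PS = (0.32 − 0.15) / (1 − 0.15) = 0.17 / 0.85 ≈ 0.2000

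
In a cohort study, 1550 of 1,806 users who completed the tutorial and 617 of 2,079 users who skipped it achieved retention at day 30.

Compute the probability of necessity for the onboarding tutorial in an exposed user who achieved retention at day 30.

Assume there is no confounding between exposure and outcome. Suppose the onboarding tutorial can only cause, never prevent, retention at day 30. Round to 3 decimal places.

PN ≈ 0.654

p₁ = P(outcome | exposed) = 1550/1806 = 0.85825
p₀ = P(outcome | unexposed) = 617/2079 = 0.29678
Under exogeneity and monotonicity, PN = (p₁ − p₀) / p₁.
PN = (0.85825 − 0.29678) / 0.85825 = 0.56147 / 0.85825 ≈ 0.6542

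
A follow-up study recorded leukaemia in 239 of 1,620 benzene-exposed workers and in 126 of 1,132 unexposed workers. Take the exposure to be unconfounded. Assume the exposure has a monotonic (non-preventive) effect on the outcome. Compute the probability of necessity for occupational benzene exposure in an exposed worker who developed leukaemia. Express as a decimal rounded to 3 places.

PN ≈ 0.246

p₁ = P(outcome | exposed) = 239/1620 = 0.14753
p₀ = P(outcome | unexposed) = 126/1132 = 0.11131
Under exogeneity and monotonicity, PN = (p₁ − p₀) / p₁.
PN = (0.14753 − 0.11131) / 0.14753 = 0.036223 / 0.14753 ≈ 0.2455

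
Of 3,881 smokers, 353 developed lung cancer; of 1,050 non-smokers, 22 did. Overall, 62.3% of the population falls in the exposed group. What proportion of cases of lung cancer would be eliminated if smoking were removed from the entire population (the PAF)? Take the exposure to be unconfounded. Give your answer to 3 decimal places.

PAF ≈ 0.675

p₁ = P(outcome | exposed) = 353/3881 = 0.090956
p₀ = P(outcome | unexposed) = 22/1050 = 0.020952
Overall risk P(Y=1) = π·p₁ + (1−π)·p₀ = 0.623×0.090956 + 0.377×0.020952 = 0.064565.
Under exogeneity, PAF = [P(Y=1) − p₀] / P(Y=1).
PAF = (0.064565 − 0.020952) / 0.064565 ≈ 0.6755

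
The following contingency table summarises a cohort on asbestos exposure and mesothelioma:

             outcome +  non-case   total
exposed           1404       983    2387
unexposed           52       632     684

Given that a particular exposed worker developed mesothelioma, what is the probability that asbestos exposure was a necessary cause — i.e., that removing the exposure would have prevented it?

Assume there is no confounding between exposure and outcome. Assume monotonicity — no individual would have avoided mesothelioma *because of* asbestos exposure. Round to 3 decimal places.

p₁ = P(outcome | exposed) = 1404/2387 = 0.58819
p₀ = P(outcome | unexposed) = 52/684 = 0.076023
Under exogeneity and monotonicity, PN = (p₁ − p₀) / p₁.
PN = (0.58819 − 0.076023) / 0.58819 = 0.51216 / 0.58819 ≈ 0.8707

PN ≈ 0.871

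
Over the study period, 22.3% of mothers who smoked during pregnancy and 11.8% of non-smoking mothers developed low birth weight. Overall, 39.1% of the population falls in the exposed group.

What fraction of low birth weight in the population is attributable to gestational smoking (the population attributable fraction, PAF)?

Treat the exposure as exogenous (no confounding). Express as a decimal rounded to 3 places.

PAF ≈ 0.258

p₁ = 0.223, p₀ = 0.118.
Overall risk P(Y=1) = π·p₁ + (1−π)·p₀ = 0.391×0.223 + 0.609×0.118 = 0.15906.
Under exogeneity, PAF = [P(Y=1) − p₀] / P(Y=1).
PAF = (0.15906 − 0.118) / 0.15906 ≈ 0.2581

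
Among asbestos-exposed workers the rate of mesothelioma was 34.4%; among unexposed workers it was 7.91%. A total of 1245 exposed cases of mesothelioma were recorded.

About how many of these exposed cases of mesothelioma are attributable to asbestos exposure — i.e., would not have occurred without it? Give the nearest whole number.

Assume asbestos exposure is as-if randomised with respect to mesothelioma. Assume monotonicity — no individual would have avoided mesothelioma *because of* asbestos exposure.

about 959 cases

p₁ = 0.344, p₀ = 0.0791.
PN = (p₁ − p₀)/p₁ = (0.344 − 0.0791) / 0.344 ≈ 0.77006.
Attributable cases ≈ PN × (exposed cases) = 0.77006 × 1245 ≈ 958.72.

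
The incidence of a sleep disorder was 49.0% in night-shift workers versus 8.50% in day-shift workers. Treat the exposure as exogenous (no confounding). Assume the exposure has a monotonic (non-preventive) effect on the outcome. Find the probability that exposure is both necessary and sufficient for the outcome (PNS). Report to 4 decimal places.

p₁ = 0.49, p₀ = 0.085.
Under exogeneity and monotonicity, PNS = p₁ − p₀.
PNS = 0.49 − 0.085 = 0.405

PNS ≈ 0.4050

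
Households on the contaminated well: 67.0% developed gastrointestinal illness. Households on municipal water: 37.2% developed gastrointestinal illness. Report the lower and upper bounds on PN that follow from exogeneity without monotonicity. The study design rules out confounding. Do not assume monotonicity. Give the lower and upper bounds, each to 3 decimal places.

0.445 ≤ PN ≤ 0.937

p₁ = 0.67, p₀ = 0.372.
Under exogeneity alone the bounds on PN are max{0,(p₁−p₀)/p₁} ≤ PN ≤ min{1,(1−p₀)/p₁}.
  lower = (p₁ − p₀)/p₁ = 0.298 / 0.67 ≈ 0.4448
  upper = min{1, (1 − p₀)/p₁} = 0.628 / 0.67 ≈ 0.9373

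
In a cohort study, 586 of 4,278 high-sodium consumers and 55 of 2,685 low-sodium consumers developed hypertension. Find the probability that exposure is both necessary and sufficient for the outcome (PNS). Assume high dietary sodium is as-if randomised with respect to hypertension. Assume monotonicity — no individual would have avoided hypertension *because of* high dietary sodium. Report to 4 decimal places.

PNS ≈ 0.1165

p₁ = P(outcome | exposed) = 586/4278 = 0.13698
p₀ = P(outcome | unexposed) = 55/2685 = 0.020484
Under exogeneity and monotonicity, PNS = p₁ − p₀.
PNS = 0.13698 − 0.020484 = 0.1165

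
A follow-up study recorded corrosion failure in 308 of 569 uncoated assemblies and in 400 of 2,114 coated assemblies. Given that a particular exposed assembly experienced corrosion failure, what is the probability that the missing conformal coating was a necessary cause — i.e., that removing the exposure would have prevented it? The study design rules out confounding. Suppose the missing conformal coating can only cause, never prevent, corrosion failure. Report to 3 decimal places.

p₁ = P(outcome | exposed) = 308/569 = 0.5413
p₀ = P(outcome | unexposed) = 400/2114 = 0.18921
Under exogeneity and monotonicity, PN = (p₁ − p₀) / p₁.
PN = (0.5413 − 0.18921) / 0.5413 = 0.35209 / 0.5413 ≈ 0.6504

PN ≈ 0.650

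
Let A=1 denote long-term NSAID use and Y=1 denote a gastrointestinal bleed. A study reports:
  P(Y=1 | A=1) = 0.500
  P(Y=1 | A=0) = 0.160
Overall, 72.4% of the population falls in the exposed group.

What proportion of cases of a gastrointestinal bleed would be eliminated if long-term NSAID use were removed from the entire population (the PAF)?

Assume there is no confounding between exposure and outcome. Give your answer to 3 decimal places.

Let p₁ = 0.5, p₀ = 0.16.
Overall risk P(Y=1) = π·p₁ + (1−π)·p₀ = 0.724×0.5 + 0.276×0.16 = 0.40616.
Under exogeneity, PAF = [P(Y=1) − p₀] / P(Y=1).
PAF = (0.40616 − 0.16) / 0.40616 ≈ 0.6061

PAF ≈ 0.606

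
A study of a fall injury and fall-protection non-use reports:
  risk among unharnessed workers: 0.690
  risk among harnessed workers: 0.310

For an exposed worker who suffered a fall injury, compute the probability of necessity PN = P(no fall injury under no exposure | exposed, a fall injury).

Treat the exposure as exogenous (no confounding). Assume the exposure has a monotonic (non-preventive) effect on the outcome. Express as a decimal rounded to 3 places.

Let p₁ = 0.69, p₀ = 0.31.
Under exogeneity and monotonicity, PN = (p₁ − p₀) / p₁.
PN = (0.69 − 0.31) / 0.69 = 0.38 / 0.69 ≈ 0.5507

PN ≈ 0.551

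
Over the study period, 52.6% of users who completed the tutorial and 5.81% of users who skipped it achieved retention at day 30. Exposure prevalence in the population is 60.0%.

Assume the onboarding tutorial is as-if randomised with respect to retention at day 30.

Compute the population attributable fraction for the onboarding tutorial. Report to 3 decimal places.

PAF ≈ 0.829

p₁ = 0.526, p₀ = 0.0581.
Overall risk P(Y=1) = π·p₁ + (1−π)·p₀ = 0.6×0.526 + 0.4×0.0581 = 0.33884.
Under exogeneity, PAF = [P(Y=1) − p₀] / P(Y=1).
PAF = (0.33884 − 0.0581) / 0.33884 ≈ 0.8285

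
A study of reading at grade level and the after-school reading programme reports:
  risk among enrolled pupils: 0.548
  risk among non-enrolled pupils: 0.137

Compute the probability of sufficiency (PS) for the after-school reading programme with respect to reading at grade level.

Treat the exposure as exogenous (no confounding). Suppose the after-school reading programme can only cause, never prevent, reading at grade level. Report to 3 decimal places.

Let p₁ = 0.548, p₀ = 0.137.
Under exogeneity and monotonicity, PS = (p₁ − p₀) / (1 − p₀).
PS = (0.548 − 0.137) / (1 − 0.137) = 0.411 / 0.863 ≈ 0.4762

PS ≈ 0.476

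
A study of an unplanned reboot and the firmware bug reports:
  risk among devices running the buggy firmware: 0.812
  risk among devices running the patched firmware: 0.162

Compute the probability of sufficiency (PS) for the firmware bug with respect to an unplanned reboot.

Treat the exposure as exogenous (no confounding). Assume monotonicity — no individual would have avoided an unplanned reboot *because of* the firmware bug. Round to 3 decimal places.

PS ≈ 0.776

Let p₁ = 0.812, p₀ = 0.162.
Under exogeneity and monotonicity, PS = (p₁ − p₀) / (1 − p₀).
PS = (0.812 − 0.162) / (1 − 0.162) = 0.65 / 0.838 ≈ 0.7757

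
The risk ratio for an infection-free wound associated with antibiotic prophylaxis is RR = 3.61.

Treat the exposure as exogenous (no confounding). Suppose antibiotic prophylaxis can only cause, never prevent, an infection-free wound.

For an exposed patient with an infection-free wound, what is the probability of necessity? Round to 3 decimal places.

PN ≈ 0.723

Under exogeneity and monotonicity, PN = (RR − 1) / RR = 1 − 1/RR.
PN = (3.61 − 1) / 3.61 = 2.61 / 3.61 ≈ 0.7230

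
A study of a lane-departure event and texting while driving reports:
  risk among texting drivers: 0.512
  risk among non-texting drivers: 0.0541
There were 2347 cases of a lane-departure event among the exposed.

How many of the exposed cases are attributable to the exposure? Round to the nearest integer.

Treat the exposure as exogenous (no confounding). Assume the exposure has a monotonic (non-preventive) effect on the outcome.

about 2099 cases

Let p₁ = 0.512, p₀ = 0.0541.
PN = (p₁ − p₀)/p₁ = (0.512 − 0.0541) / 0.512 ≈ 0.89434.
Attributable cases ≈ PN × (exposed cases) = 0.89434 × 2347 ≈ 2099.01.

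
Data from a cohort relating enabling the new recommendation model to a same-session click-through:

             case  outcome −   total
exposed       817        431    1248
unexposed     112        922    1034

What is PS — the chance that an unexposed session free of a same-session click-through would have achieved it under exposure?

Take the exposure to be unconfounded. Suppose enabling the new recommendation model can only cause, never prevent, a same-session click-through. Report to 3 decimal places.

PS ≈ 0.613

p₁ = P(outcome | exposed) = 817/1248 = 0.65465
p₀ = P(outcome | unexposed) = 112/1034 = 0.10832
Under exogeneity and monotonicity, PS = (p₁ − p₀)/(1 − p₀).
PS = (0.65465 − 0.10832) / 0.89168 ≈ 0.6127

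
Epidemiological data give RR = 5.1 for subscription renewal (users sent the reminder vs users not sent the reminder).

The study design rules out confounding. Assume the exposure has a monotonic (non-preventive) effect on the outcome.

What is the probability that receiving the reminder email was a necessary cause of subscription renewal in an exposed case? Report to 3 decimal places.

PN ≈ 0.804

Under exogeneity and monotonicity, PN = (RR − 1) / RR = 1 − 1/RR.
PN = (5.1 − 1) / 5.1 = 4.1 / 5.1 ≈ 0.8039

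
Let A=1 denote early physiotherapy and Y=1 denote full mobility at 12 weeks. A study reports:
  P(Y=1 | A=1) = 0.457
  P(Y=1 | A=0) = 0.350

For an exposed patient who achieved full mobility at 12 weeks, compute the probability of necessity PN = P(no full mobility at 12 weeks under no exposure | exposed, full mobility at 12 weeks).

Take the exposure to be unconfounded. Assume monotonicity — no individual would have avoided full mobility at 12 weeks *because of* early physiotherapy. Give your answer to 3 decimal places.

PN ≈ 0.234

Let p₁ = 0.457, p₀ = 0.35.
Under exogeneity and monotonicity, PN = (p₁ − p₀) / p₁.
PN = (0.457 − 0.35) / 0.457 = 0.107 / 0.457 ≈ 0.2341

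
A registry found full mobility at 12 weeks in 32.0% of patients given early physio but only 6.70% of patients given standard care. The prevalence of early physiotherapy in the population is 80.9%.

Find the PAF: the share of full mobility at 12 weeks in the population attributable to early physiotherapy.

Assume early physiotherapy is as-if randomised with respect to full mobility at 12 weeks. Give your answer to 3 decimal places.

PAF ≈ 0.753

p₁ = 0.32, p₀ = 0.067.
Overall risk P(Y=1) = π·p₁ + (1−π)·p₀ = 0.809×0.32 + 0.191×0.067 = 0.27168.
Under exogeneity, PAF = [P(Y=1) − p₀] / P(Y=1).
PAF = (0.27168 − 0.067) / 0.27168 ≈ 0.7534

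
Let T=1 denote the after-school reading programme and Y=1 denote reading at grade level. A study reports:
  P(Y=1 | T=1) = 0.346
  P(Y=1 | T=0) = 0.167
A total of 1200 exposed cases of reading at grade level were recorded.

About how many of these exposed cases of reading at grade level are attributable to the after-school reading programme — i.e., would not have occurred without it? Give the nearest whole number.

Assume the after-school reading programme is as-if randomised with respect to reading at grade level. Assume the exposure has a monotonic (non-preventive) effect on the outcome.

Let p₁ = 0.346, p₀ = 0.167.
PN = (p₁ − p₀)/p₁ = (0.346 − 0.167) / 0.346 ≈ 0.51734.
Attributable cases ≈ PN × (exposed cases) = 0.51734 × 1200 ≈ 620.81.

about 621 cases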